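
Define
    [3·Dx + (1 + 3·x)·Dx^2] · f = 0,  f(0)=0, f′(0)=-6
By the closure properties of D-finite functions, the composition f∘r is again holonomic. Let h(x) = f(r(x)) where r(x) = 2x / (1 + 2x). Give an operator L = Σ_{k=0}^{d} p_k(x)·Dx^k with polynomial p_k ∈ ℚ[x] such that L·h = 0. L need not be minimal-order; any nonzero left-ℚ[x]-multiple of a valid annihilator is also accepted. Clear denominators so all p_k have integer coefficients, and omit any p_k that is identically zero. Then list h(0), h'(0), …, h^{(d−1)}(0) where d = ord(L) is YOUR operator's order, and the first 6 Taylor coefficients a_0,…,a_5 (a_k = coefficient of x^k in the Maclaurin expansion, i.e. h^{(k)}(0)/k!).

f: a_k = 0, -6, 9, -18, 81/2, -486/5, …
L₀ from L_f via x↦r, Dx↦r'^{-1}Dx.
L = (10 + 32·x)·Dx + (1 + 10·x + 16·x^2)·Dx^2  (order 2).
h: a_k = 0, -12, 60, -336, 2040, -65472/5, …
ICs: h(0) = 0, h′(0) = -12.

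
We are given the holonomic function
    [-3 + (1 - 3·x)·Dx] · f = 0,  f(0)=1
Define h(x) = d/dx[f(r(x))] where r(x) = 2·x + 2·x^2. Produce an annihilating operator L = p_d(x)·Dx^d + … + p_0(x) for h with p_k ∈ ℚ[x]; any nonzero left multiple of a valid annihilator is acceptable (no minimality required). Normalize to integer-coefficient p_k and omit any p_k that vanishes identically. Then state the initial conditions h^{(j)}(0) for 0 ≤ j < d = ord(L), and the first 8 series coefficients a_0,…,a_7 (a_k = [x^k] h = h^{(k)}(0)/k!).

f: a_k = 1, 3, 9, 27, 81, 243, 729, 2187, …
L₀ from L_f via x↦r, Dx↦r'^{-1}Dx.
Differentiate: ansatz ord ≤ ord L₀ ⇒ L.
L = (14 + 36·x + 36·x^2) + (-1 + 4·x + 18·x^2 + 12·x^3)·Dx  (order 1).
h: a_k = 6, 84, 864, 7920, 68040, 561168, 4499712, 35344512, …
ICs: h(0) = 6.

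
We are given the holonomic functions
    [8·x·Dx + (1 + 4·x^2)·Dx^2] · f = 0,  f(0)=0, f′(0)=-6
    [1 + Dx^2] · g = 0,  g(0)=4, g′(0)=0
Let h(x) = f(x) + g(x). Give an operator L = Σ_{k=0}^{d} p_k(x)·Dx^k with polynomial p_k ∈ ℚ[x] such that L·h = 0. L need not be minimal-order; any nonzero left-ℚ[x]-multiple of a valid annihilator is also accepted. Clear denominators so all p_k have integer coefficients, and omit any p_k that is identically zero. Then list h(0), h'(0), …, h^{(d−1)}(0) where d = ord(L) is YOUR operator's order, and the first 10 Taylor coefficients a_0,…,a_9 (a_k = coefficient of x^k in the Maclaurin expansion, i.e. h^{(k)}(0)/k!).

f: a_k = 0, -6, 0, 8, 0, -96/5, 0, 384/7, 0, -512/3, …
g: a_k = 4, 0, -2, 0, 1/6, 0, -1/180, 0, 1/10080, 0, …
L₀ := lclm(L_f,L_g); ord L₀ ≤ 2+2.
L = (-376·x + 1600·x^3 + 128·x^5)·Dx + (-7 + 76·x^2 + 432·x^4 + 64·x^6)·Dx^2 + (-376·x + 1600·x^3 + 128·x^5)·Dx^3 + (-7 + 76·x^2 + 432·x^4 + 64·x^6)·Dx^4  (order 4).
h: a_k = 4, -6, -2, 8, 1/6, -96/5, -1/180, 384/7, 1/10080, -512/3, …
ICs: h(0) = 4, h′(0) = -6, h′′(0) = -4, h′′′(0) = 48.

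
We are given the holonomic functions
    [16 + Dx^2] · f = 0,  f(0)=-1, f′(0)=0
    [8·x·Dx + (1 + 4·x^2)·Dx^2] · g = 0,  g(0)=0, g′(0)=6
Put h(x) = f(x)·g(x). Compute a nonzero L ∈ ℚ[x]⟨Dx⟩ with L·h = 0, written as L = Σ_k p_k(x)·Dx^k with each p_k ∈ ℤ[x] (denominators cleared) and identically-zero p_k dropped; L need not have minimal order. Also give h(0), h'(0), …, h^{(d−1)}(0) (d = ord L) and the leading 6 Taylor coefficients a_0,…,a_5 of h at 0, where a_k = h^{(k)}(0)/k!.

f: a_k = -1, 0, 8, 0, -32/3, 0, …
g: a_k = 0, 6, 0, -8, 0, 96/5, …
L₀ := L_f ⊗_s L_g (sym. prod.), ord ≤ 4.
L = (2560 + 29696·x^2 + 118784·x^4 + 262144·x^6 + 262144·x^8) + (1536·x + 14336·x^3 + 49152·x^5 + 65536·x^7)·Dx + (240 + 3008·x^2 + 13824·x^4 + 32768·x^6 + 32768·x^8)·Dx^2 + (96·x + 896·x^3 + 3072·x^5 + 4096·x^7)·Dx^3 + (5 + 72·x^2 + 400·x^4 + 1024·x^6 + 1024·x^8)·Dx^4  (order 4).
h: a_k = 0, -6, 0, 56, 0, -736/5, …
ICs: h(0) = 0, h′(0) = -6, h′′(0) = 0, h′′′(0) = 336.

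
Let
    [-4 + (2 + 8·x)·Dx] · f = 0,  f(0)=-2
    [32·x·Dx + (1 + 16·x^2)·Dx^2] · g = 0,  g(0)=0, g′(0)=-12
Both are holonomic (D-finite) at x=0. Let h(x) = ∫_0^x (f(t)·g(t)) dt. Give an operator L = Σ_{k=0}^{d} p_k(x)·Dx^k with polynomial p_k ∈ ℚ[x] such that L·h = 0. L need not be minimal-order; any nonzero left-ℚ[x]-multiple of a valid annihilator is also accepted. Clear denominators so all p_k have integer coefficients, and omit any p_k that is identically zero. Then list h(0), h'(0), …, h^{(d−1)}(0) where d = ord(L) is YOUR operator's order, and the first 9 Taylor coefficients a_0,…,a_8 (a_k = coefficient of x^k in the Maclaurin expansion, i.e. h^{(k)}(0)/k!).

L = (12 - 64·x - 64·x^2)·Dx + (-4 + 16·x + 192·x^2 + 256·x^3)·Dx^2 + (1 + 8·x + 32·x^2 + 128·x^3 + 256·x^4)·Dx^3  (order 3).
h: a_k = 0, 0, 12, 16, -44, -32, 3112/15, 13088/35, -75412/35, …
ICs: h(0) = 0, h′(0) = 0, h′′(0) = 24.

f: a_k = -2, -4, 4, -8, 20, -56, 168, -528, 1716, …
g: a_k = 0, -12, 0, 64, 0, -3072/5, 0, 49152/7, 0, …
Sym-product of L_f,L_g gives L₀ (≤ ord 2).
∫: right-multiply L₀ by Dx.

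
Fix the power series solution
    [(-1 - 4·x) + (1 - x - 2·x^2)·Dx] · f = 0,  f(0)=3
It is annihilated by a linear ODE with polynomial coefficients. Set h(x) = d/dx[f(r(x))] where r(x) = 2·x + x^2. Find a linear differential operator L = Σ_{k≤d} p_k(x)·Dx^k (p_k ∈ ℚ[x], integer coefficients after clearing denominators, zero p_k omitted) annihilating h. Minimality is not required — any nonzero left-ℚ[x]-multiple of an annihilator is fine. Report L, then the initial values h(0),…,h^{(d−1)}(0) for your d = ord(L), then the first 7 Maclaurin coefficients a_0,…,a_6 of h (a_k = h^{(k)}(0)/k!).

f: a_k = 3, 3, 9, 15, 33, 63, 129, …
f∘r: x↦r, Dx↦Dx/r' in L_f ⇒ L₀.
h₀' ⇒ L via d/dx closure of L₀.
L = (13 + 52·x + 186·x^2 + 160·x^3 + 40·x^4) + (-1 - 5·x + 26·x^2 + 62·x^3 + 40·x^4 + 8·x^5)·Dx  (order 1).
h: a_k = 6, 78, 468, 2868, 15810, 84618, 438984, …
ICs: h(0) = 6.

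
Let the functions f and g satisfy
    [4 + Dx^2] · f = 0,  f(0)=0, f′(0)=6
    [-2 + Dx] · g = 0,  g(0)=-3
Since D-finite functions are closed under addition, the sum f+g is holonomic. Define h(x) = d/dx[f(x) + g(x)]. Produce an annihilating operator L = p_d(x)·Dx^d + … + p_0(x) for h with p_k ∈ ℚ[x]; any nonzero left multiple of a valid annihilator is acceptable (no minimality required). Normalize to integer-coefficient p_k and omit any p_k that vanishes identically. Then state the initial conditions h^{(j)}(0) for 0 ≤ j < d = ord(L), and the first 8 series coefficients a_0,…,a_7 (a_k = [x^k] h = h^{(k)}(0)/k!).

f: a_k = 0, 6, 0, -4, 0, 4/5, 0, -8/105, …
g: a_k = -3, -6, -6, -4, -2, -4/5, -4/15, -8/105, …
h₀=f+g: left-lcm gives L₀, ord ≤ 3.
h=h₀': d/dx-closure on L₀ ⇒ L.
L = 8 - 4·Dx + 2·Dx^2 - Dx^3  (order 3).
h: a_k = 0, -12, -24, -8, 0, -8/5, -16/15, -16/105, …
ICs: h(0) = 0, h′(0) = -12, h′′(0) = -48.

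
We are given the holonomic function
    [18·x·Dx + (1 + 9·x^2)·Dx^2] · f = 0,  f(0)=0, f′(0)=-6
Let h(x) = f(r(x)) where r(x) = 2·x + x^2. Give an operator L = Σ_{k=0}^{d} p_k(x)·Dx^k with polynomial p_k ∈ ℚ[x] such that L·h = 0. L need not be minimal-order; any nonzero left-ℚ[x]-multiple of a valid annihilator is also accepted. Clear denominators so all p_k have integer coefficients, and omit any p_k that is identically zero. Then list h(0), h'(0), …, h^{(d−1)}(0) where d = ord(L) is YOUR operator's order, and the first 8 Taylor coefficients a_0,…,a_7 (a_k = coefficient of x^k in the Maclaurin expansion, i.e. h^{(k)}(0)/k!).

f: a_k = 0, -6, 0, 18, 0, -486/5, 0, 4374/7, …
Substitute x→r, Dx→(1/r')Dx; clear ⇒ L₀.
L = (-1 + 72·x + 144·x^2 + 108·x^3 + 27·x^4)·Dx + (1 + x + 36·x^2 + 72·x^3 + 45·x^4 + 9·x^5)·Dx^2  (order 2).
h: a_k = 0, -12, -6, 144, 216, -15012/5, -7758, 505440/7, …
ICs: h(0) = 0, h′(0) = -12.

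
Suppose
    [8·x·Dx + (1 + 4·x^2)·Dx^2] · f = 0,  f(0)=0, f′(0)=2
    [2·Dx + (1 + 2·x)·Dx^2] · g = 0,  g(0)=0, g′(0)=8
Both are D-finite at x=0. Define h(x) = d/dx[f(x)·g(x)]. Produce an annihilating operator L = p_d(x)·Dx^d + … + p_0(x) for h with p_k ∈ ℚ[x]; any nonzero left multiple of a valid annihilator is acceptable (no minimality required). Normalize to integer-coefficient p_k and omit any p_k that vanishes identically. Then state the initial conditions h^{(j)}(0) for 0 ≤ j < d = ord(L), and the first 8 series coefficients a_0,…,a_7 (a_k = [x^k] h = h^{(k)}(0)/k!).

f: a_k = 0, 2, 0, -8/3, 0, 32/5, 0, -128/7, …
g: a_k = 0, 8, -8, 32/3, -16, 128/5, -128/3, 512/7, …
L₀ := L_f ⊗_s L_g (sym. prod.), ord ≤ 4.
h₀' ⇒ L via d/dx closure of L₀.
L = (192 + 704·x + 2560·x^2 + 9984·x^3 + 15360·x^4 + 13312·x^5 + 4096·x^7) + (72 + 992·x + 4928·x^2 + 15488·x^3 + 34816·x^4 + 47616·x^5 + 35840·x^6 + 6144·x^7 + 14336·x^8)·Dx + (24 + 256·x + 1536·x^2 + 4992·x^3 + 11520·x^4 + 19968·x^5 + 24576·x^6 + 18432·x^7 + 6144·x^8 + 8192·x^9)·Dx^2 + (5 + 36·x + 148·x^2 + 448·x^3 + 1056·x^4 + 1920·x^5 + 2688·x^6 + 3072·x^7 + 2304·x^8 + 1024·x^9 + 1024·x^10)·Dx^3  (order 3).
h: a_k = 0, 32, -48, 0, -160/3, 6656/15, -9856/15, 0, …
ICs: h(0) = 0, h′(0) = 32, h′′(0) = -96.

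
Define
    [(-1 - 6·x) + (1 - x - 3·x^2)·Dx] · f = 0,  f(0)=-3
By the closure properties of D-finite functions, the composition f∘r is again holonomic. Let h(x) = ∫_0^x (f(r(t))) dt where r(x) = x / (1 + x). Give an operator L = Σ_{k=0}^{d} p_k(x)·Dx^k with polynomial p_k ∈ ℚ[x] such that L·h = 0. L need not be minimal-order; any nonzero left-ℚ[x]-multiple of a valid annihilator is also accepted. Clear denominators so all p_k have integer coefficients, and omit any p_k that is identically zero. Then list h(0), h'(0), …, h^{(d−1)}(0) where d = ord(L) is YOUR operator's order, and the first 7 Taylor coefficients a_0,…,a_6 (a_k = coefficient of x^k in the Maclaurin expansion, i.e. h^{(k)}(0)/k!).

L = (1 + 7·x)·Dx + (-1 - 2·x + 2·x^2 + 3·x^3)·Dx^2  (order 2).
h: a_k = 0, -3, -3/2, -3, 0, -27/5, 9/2, …
ICs: h(0) = 0, h′(0) = -3.

f: a_k = -3, -3, -12, -21, -57, -120, -291, …
h₀=f(r): pull back L_f along r ⇒ L₀.
h=∫₀ˣh₀: take L = L₀·Dx.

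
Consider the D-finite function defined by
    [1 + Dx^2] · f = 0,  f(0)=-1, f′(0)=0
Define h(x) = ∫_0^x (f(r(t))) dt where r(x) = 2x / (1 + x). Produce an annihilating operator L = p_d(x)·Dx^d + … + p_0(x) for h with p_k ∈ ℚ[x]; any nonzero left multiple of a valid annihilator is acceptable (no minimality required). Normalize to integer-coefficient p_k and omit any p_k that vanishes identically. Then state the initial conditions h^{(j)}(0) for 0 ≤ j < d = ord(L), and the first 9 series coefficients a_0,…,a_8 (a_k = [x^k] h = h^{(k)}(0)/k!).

f: a_k = -1, 0, 1/2, 0, -1/24, 0, 1/720, 0, -1/40320, …
Substitute x→r, Dx→(1/r')Dx; clear ⇒ L₀.
∫: right-multiply L₀ by Dx.
L = 4·Dx + (2 + 6·x + 6·x^2 + 2·x^3)·Dx^2 + (1 + 4·x + 6·x^2 + 4·x^3 + x^4)·Dx^3  (order 3).
h: a_k = 0, -1, 0, 2/3, -1, 16/15, -8/9, 22/45, 1/10, …
ICs: h(0) = 0, h′(0) = -1, h′′(0) = 0.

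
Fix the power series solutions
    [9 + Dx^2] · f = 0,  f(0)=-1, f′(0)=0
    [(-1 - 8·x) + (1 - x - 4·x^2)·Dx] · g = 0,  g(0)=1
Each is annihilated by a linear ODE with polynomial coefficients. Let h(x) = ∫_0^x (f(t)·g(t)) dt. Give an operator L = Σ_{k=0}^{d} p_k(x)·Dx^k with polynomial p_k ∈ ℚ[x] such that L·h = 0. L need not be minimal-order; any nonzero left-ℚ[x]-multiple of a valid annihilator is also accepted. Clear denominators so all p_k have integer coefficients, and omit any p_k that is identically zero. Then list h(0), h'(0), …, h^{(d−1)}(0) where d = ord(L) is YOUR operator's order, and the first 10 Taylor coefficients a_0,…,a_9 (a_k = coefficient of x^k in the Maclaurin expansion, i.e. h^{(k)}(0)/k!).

L = (-1 + 9·x + 36·x^2)·Dx + (2 + 16·x)·Dx^2 + (-1 + x + 4·x^2)·Dx^3  (order 3).
h: a_k = 0, -1, -1/2, -1/6, -9/8, -79/40, -223/48, -5309/560, -14229/640, -1986769/40320, …
ICs: h(0) = 0, h′(0) = -1, h′′(0) = -1.

f: a_k = -1, 0, 9/2, 0, -27/8, 0, 81/80, 0, -729/4480, 0, …
g: a_k = 1, 1, 5, 9, 29, 65, 181, 441, 1165, 2929, …
Product ⇒ symmetric product L₀, ord ≤ 2.
h=∫h₀ ⇒ L = L₀·Dx.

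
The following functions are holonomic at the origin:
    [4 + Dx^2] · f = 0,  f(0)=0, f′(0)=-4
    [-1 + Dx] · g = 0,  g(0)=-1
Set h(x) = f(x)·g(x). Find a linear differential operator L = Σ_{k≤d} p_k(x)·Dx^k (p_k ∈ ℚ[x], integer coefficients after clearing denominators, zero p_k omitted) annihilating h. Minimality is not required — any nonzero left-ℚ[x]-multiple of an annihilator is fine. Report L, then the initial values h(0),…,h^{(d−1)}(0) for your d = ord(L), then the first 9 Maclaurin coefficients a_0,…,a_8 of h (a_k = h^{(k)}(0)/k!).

f: a_k = 0, -4, 0, 8/3, 0, -8/15, 0, 16/315, 0, …
g: a_k = -1, -1, -1/2, -1/6, -1/24, -1/120, -1/720, -1/5040, -1/40320, …
Product ⇒ symmetric product L₀, ord ≤ 2.
L = 5 - 2·Dx + Dx^2  (order 2).
h: a_k = 0, 4, 4, -2/3, -2, -19/30, 11/90, 139/1260, 1/60, …
ICs: h(0) = 0, h′(0) = 4.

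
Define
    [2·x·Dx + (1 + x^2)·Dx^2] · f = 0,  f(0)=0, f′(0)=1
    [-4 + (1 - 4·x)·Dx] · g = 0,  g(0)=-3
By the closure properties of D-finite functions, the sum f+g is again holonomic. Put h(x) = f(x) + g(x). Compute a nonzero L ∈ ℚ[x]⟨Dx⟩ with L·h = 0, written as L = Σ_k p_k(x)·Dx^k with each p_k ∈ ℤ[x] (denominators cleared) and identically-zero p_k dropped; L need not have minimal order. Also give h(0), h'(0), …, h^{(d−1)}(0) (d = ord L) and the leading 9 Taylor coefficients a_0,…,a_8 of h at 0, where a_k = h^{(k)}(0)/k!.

f: a_k = 0, 1, 0, -1/3, 0, 1/5, 0, -1/7, 0, …
g: a_k = -3, -12, -48, -192, -768, -3072, -12288, -49152, -196608, …
f+g: L₀ = lclm(L_f,L_g), ord ≤ 2+1.
L = (8 - 128·x - 24·x^2)·Dx + (-49 + 8·x - 109·x^2 - 24·x^3)·Dx^2 + (4 - 15·x - 15·x^3 - 4·x^4)·Dx^3  (order 3).
h: a_k = -3, -11, -48, -577/3, -768, -15359/5, -12288, -344065/7, -196608, …
ICs: h(0) = -3, h′(0) = -11, h′′(0) = -96.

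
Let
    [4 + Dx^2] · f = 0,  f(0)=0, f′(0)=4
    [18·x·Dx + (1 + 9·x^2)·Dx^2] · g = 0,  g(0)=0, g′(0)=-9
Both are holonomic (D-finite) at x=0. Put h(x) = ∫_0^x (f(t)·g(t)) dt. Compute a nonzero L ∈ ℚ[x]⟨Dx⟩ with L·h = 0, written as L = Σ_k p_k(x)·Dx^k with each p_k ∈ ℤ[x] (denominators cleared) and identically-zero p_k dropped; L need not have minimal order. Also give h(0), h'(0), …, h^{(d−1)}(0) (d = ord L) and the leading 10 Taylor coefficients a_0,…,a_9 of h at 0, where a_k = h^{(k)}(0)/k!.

f: a_k = 0, 4, 0, -8/3, 0, 8/15, 0, -16/315, 0, 8/2835, …
g: a_k = 0, -9, 0, 27, 0, -729/5, 0, 6561/7, 0, -6561, …
L₀ := L_f ⊗_s L_g (sym. prod.), ord ≤ 4.
h=∫₀ˣh₀: take L = L₀·Dx.
L = (2080 + 50256·x^2 + 89424·x^4 + 186624·x^6 + 419904·x^8)·Dx + (3168·x + 38880·x^3 + 139968·x^5 + 419904·x^7)·Dx^2 + (572 + 13788·x^2 + 33048·x^4 + 93312·x^6 + 209952·x^8)·Dx^3 + (792·x + 9720·x^3 + 34992·x^5 + 104976·x^7)·Dx^4 + (13 + 306·x^2 + 2673·x^4 + 11664·x^6 + 26244·x^8)·Dx^5  (order 5).
h: a_k = 0, 0, 0, -12, 0, 132/5, 0, -660/7, 0, 20764/45, …
ICs: h(0) = 0, h′(0) = 0, h′′(0) = 0, h′′′(0) = -72, h′′′′(0) = 0.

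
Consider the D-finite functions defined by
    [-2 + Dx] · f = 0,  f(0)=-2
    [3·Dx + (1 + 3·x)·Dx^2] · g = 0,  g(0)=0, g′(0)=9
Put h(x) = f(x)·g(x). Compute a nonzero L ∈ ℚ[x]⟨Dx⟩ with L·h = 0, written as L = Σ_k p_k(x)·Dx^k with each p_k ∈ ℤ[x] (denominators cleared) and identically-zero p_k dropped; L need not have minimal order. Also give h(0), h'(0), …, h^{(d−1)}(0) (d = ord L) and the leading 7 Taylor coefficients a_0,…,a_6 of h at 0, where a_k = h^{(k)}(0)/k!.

f: a_k = -2, -4, -4, -8/3, -4/3, -8/15, -8/45, …
g: a_k = 0, 9, -27/2, 27, -243/4, 729/5, -729/2, …
Sym-product of L_f,L_g gives L₀ (≤ ord 2).
L = (-2 + 12·x) + (-1 - 12·x)·Dx + (1 + 3·x)·Dx^2  (order 2).
h: a_k = 0, -18, -9, -36, 87/2, -663/5, 330, …
ICs: h(0) = 0, h′(0) = -18.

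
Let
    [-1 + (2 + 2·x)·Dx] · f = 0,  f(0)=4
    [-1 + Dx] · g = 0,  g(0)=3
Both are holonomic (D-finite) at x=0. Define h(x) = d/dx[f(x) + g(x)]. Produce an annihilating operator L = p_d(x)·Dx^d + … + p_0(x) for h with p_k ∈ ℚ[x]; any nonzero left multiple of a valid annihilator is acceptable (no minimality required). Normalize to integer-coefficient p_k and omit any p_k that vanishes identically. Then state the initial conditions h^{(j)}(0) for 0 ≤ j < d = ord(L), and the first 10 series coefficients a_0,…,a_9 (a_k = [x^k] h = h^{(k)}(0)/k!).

f: a_k = 4, 2, -1/2, 1/4, -5/32, 7/64, -21/256, 33/512, -429/8192, 715/16384, …
g: a_k = 3, 3, 3/2, 1/2, 1/8, 1/40, 1/240, 1/1680, 1/13440, 1/120960, …
Weyl lclm of L_f,L_g ⇒ L₀ (ord ≤ 2).
Differentiate: ansatz ord ≤ ord L₀ ⇒ L.
L = (-5 - 2·x) + (-1 - 8·x - 4·x^2)·Dx + (6 + 10·x + 4·x^2)·Dx^2  (order 2).
h: a_k = 5, 2, 9/4, -1/8, 43/64, -299/640, 3497/7680, -44981/107520, 675803/1720320, -11486219/30965760, …
ICs: h(0) = 5, h′(0) = 2.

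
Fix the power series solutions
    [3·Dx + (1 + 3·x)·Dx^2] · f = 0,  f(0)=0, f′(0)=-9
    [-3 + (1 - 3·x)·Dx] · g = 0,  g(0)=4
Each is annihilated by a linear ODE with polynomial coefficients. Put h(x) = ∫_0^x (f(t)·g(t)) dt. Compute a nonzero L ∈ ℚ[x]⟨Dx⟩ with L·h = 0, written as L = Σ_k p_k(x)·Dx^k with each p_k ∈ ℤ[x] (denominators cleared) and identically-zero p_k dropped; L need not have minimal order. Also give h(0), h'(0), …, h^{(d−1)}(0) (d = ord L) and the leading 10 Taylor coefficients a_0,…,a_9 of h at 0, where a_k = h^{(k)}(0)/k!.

L = 9·Dx + (3 + 27·x)·Dx^2 + (-1 + 9·x^2)·Dx^3  (order 3).
h: a_k = 0, 0, -18, -18, -135/2, -567/5, -3807/10, -26973/35, -697653/280, -388557/70, …
ICs: h(0) = 0, h′(0) = 0, h′′(0) = -36.

f: a_k = 0, -9, 27/2, -27, 243/4, -729/5, 729/2, -6561/7, 19683/8, -6561, …
g: a_k = 4, 12, 36, 108, 324, 972, 2916, 8748, 26244, 78732, …
Sym-product of L_f,L_g gives L₀ (≤ ord 2).
h=∫h₀ ⇒ L = L₀·Dx.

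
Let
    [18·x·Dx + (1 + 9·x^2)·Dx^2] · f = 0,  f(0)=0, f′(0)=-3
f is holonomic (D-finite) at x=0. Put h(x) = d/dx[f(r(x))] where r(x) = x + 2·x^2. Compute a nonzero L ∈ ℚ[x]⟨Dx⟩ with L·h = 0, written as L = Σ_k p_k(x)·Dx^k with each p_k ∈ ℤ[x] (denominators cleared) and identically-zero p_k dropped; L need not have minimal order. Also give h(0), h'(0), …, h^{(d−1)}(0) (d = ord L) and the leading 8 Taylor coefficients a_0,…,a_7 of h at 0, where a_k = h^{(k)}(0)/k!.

f: a_k = 0, -3, 0, 9, 0, -243/5, 0, 2187/7, …
L₀ from L_f via x↦r, Dx↦r'^{-1}Dx.
Differentiate: ansatz ord ≤ ord L₀ ⇒ L.
L = (-4 + 18·x + 144·x^2 + 432·x^3 + 432·x^4) + (1 + 4·x + 9·x^2 + 72·x^3 + 180·x^4 + 144·x^5)·Dx  (order 1).
h: a_k = -3, -12, 27, 216, 297, -2484, -11421, 3888, …
ICs: h(0) = -3.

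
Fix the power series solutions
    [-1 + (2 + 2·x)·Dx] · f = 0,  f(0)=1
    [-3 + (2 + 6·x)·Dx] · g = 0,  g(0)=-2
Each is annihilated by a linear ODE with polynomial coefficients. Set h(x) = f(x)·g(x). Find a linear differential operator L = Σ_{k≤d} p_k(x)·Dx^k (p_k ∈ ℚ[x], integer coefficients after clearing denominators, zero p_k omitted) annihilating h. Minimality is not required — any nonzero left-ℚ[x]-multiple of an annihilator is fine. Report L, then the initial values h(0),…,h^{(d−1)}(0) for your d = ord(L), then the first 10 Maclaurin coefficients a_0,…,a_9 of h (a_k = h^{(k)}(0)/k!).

f: a_k = 1, 1/2, -1/8, 1/16, -5/128, 7/256, -21/1024, 33/2048, -429/32768, 715/65536, …
g: a_k = -2, -3, 9/4, -27/8, 405/64, -1701/128, 15309/512, -72171/1024, 2814669/16384, -14073345/32768, …
h₀=f·g: eliminate ⇒ L₀, order ≤ 1·1.
L = (-2 - 3·x) + (1 + 4·x + 3·x^2)·Dx  (order 1).
h: a_k = -2, -4, 1, -2, 17/4, -19/2, 177/8, -213/4, 8421/64, -10627/32, …
ICs: h(0) = -2.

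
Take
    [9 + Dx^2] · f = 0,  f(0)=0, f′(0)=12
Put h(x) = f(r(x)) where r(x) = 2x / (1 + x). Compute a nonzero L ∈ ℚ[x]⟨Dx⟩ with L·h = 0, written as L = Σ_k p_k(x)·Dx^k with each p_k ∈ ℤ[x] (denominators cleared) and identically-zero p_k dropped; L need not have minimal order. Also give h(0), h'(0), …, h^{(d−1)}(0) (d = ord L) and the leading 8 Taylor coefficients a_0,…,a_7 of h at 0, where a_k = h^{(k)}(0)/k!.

f: a_k = 0, 12, 0, -18, 0, 81/10, 0, -243/140, …
f∘r: x↦r, Dx↦Dx/r' in L_f ⇒ L₀.
L = 36 + (2 + 6·x + 6·x^2 + 2·x^3)·Dx + (1 + 4·x + 6·x^2 + 4·x^3 + x^4)·Dx^2  (order 2).
h: a_k = 0, 24, -24, -120, 408, -2904/5, 120, 53544/35, …
ICs: h(0) = 0, h′(0) = 24.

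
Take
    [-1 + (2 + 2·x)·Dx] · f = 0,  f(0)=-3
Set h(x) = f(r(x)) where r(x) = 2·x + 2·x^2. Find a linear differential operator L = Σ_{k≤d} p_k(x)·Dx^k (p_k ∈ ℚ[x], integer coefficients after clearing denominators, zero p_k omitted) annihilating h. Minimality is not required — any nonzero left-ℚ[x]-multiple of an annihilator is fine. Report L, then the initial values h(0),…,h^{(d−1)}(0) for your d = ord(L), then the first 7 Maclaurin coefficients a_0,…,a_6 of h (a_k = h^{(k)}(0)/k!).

f: a_k = -3, -3/2, 3/8, -3/16, 15/128, -21/256, 63/1024, …
f∘r: x↦r, Dx↦Dx/r' in L_f ⇒ L₀.
L = (-1 - 2·x) + (1 + 2·x + 2·x^2)·Dx  (order 1).
h: a_k = -3, -3, -3/2, 3/2, -9/8, 3/8, 9/16, …
ICs: h(0) = -3.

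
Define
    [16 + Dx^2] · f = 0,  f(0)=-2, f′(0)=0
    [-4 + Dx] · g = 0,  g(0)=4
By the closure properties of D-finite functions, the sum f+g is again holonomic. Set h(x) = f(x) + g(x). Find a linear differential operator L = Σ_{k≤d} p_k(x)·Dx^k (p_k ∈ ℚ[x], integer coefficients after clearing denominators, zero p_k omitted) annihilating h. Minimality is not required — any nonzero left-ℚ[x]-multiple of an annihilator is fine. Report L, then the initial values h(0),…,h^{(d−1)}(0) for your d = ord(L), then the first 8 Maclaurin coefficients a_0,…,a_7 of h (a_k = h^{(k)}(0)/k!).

f: a_k = -2, 0, 16, 0, -64/3, 0, 512/45, 0, …
g: a_k = 4, 16, 32, 128/3, 128/3, 512/15, 1024/45, 4096/315, …
Sum ⇒ L₀ = lclm(L_f,L_g) in ℚ(x)⟨Dx⟩.
L = -64 + 16·Dx - 4·Dx^2 + Dx^3  (order 3).
h: a_k = 2, 16, 48, 128/3, 64/3, 512/15, 512/15, 4096/315, …
ICs: h(0) = 2, h′(0) = 16, h′′(0) = 96.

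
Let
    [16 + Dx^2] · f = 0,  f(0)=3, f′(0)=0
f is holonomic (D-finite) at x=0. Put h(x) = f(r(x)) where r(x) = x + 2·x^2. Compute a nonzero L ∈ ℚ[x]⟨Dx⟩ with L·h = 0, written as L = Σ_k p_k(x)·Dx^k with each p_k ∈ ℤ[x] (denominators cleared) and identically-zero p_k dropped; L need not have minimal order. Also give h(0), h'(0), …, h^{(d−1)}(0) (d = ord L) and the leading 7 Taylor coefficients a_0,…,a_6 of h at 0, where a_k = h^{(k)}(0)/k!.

f: a_k = 3, 0, -24, 0, 32, 0, -256/15, …
Substitute x→r, Dx→(1/r')Dx; clear ⇒ L₀.
L = (16 + 192·x + 768·x^2 + 1024·x^3) - 4·Dx + (1 + 4·x)·Dx^2  (order 2).
h: a_k = 3, 0, -24, -96, -64, 256, 11264/15, …
ICs: h(0) = 3, h′(0) = 0.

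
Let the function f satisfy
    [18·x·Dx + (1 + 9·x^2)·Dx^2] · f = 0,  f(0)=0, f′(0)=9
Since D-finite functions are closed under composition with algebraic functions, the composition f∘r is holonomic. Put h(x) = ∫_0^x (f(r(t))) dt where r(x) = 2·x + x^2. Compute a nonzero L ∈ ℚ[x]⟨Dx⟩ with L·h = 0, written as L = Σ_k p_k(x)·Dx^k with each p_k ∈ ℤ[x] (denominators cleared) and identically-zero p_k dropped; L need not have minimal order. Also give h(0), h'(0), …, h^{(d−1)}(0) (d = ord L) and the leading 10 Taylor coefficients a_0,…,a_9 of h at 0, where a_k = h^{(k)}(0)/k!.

L = (-1 + 72·x + 144·x^2 + 108·x^3 + 27·x^4)·Dx^2 + (1 + x + 36·x^2 + 72·x^3 + 45·x^4 + 9·x^5)·Dx^3  (order 3).
h: a_k = 0, 0, 9, 3, -54, -324/5, 3753/5, 11637/7, -94770/7, -46008, …
ICs: h(0) = 0, h′(0) = 0, h′′(0) = 18.

f: a_k = 0, 9, 0, -27, 0, 729/5, 0, -6561/7, 0, 6561, …
f∘r: x↦r, Dx↦Dx/r' in L_f ⇒ L₀.
Integrate: L := L₀·Dx.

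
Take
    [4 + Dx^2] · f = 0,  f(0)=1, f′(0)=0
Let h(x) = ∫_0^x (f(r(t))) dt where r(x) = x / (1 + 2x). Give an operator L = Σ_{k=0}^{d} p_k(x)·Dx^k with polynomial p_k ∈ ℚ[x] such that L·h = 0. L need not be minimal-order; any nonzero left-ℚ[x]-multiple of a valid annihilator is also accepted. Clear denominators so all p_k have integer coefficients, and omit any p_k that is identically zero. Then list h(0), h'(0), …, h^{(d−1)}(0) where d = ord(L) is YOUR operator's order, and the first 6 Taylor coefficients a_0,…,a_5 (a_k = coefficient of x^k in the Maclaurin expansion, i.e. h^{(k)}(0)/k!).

L = 4·Dx + (4 + 24·x + 48·x^2 + 32·x^3)·Dx^2 + (1 + 8·x + 24·x^2 + 32·x^3 + 16·x^4)·Dx^3  (order 3).
h: a_k = 0, 1, 0, -2/3, 2, -14/3, …
ICs: h(0) = 0, h′(0) = 1, h′′(0) = 0.

f: a_k = 1, 0, -2, 0, 2/3, 0, …
h₀=f(r): pull back L_f along r ⇒ L₀.
Integrate: L := L₀·Dx.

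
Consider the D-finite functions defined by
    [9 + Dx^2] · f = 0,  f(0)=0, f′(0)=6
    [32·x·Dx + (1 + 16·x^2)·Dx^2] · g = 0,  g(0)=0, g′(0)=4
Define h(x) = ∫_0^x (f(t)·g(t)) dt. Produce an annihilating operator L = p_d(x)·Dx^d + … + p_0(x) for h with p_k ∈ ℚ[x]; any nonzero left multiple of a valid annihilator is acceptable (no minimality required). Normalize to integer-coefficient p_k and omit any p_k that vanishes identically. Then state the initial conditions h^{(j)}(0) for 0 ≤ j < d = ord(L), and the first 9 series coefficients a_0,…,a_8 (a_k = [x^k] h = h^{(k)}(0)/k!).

L = (16425 + 696384·x^2 + 2778624·x^4 + 11943936·x^6 + 47775744·x^8)·Dx + (23616·x + 543744·x^3 + 3981312·x^5 + 21233664·x^7)·Dx^2 + (2050 + 87168·x^2 + 470016·x^4 + 2654208·x^6 + 10616832·x^8)·Dx^3 + (2624·x + 60416·x^3 + 442368·x^5 + 2359296·x^7)·Dx^4 + (25 + 1088·x^2 + 17920·x^4 + 147456·x^6 + 589824·x^8)·Dx^5  (order 5).
h: a_k = 0, 0, 0, 8, 0, -164/5, 0, 1437/7, 0, …
ICs: h(0) = 0, h′(0) = 0, h′′(0) = 0, h′′′(0) = 48, h′′′′(0) = 0.

f: a_k = 0, 6, 0, -9, 0, 81/20, 0, -243/280, 0, …
g: a_k = 0, 4, 0, -64/3, 0, 1024/5, 0, -16384/7, 0, …
Product ⇒ symmetric product L₀, ord ≤ 4.
h=∫h₀ ⇒ L = L₀·Dx.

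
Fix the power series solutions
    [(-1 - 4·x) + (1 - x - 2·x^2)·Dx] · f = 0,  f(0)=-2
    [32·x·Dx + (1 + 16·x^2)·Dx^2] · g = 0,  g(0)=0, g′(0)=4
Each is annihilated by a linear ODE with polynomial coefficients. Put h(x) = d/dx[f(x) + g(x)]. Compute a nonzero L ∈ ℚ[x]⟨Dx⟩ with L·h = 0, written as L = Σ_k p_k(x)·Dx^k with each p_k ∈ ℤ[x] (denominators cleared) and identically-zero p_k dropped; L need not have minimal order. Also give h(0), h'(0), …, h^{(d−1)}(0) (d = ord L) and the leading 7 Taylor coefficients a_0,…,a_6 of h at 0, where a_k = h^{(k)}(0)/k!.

L = (-96 + 384·x + 6912·x^2 + 15360·x^3 + 40704·x^4 + 12288·x^6) + (31 + 104·x - 392·x^2 + 736·x^3 + 14912·x^4 + 27904·x^5 + 3072·x^6 + 12288·x^7)·Dx + (-3 - 19·x - 128·x^2 - 152·x^3 - 1128·x^4 + 2496·x^5 + 2560·x^6 + 1024·x^7 + 2048·x^8)·Dx^2  (order 2).
h: a_k = 2, -12, -94, -88, 814, -516, -17574, …
ICs: h(0) = 2, h′(0) = -12.

f: a_k = -2, -2, -6, -10, -22, -42, -86, …
g: a_k = 0, 4, 0, -64/3, 0, 1024/5, 0, …
f+g: L₀ = lclm(L_f,L_g), ord ≤ 1+2.
h=h₀': d/dx-closure on L₀ ⇒ L.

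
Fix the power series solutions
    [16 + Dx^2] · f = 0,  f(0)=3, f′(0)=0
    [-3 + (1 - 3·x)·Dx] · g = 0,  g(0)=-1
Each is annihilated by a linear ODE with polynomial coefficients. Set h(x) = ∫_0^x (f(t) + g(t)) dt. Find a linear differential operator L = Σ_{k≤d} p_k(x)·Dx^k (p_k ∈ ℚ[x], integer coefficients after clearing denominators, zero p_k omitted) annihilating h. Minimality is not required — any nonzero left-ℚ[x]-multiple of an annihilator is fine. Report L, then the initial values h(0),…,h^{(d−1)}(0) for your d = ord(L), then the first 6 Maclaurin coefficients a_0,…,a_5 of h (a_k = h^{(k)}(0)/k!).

f: a_k = 3, 0, -24, 0, 32, 0, …
g: a_k = -1, -3, -9, -27, -81, -243, …
L₀ := lclm(L_f,L_g); ord L₀ ≤ 2+1.
h=∫₀ˣh₀: take L = L₀·Dx.
L = (-1680 + 2304·x - 3456·x^2)·Dx + (272 - 1584·x + 3456·x^2 - 3456·x^3)·Dx^2 + (-105 + 144·x - 216·x^2)·Dx^3 + (17 - 99·x + 216·x^2 - 216·x^3)·Dx^4  (order 4).
h: a_k = 0, 2, -3/2, -11, -27/4, -49/5, …
ICs: h(0) = 0, h′(0) = 2, h′′(0) = -3, h′′′(0) = -66.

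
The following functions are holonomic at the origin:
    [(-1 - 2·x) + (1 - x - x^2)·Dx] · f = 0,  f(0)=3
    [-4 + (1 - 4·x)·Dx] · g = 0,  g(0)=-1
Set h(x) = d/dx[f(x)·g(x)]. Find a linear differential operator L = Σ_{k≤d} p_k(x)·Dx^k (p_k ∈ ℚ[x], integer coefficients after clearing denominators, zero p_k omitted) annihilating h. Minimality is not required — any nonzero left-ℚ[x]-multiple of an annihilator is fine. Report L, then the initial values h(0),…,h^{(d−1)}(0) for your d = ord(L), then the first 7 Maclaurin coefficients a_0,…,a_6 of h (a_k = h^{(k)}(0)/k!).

f: a_k = 3, 3, 6, 9, 15, 24, 39, …
g: a_k = -1, -4, -16, -64, -256, -1024, -4096, …
h₀=f·g: eliminate ⇒ L₀, order ≤ 1·1.
h=h₀': d/dx-closure on L₀ ⇒ L.
L = (44 - 114·x - 66·x^2 + 192·x^3 + 192·x^4) + (-5 + 31·x - 33·x^2 - 62·x^3 + 60·x^4 + 48·x^5)·Dx  (order 1).
h: a_k = -15, -132, -819, -4428, -22260, -107082, -500157, …
ICs: h(0) = -15.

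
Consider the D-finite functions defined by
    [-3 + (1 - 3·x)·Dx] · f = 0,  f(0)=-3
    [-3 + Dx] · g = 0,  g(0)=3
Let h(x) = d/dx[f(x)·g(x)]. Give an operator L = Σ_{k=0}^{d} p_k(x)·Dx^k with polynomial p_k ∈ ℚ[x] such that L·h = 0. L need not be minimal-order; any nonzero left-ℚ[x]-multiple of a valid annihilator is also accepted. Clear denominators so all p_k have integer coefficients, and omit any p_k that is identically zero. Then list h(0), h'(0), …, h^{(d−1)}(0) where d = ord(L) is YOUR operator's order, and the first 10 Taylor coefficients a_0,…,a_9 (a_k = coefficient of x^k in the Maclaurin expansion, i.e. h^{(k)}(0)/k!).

f: a_k = -3, -9, -27, -81, -243, -729, -2187, -6561, -19683, -59049, …
g: a_k = 3, 9, 27/2, 27/2, 81/8, 243/40, 243/80, 729/560, 2187/4480, 729/4480, …
Product ⇒ symmetric product L₀, ord ≤ 1.
Differentiate: ansatz ord ≤ ord L₀ ⇒ L.
L = (15 - 36·x + 27·x^2) + (-2 + 9·x - 9·x^2)·Dx  (order 1).
h: a_k = -54, -405, -1944, -15795/2, -118827/4, -4279959/40, -1498095/4, -719092161/560, -1941550803/448, -64718366661/4480, …
ICs: h(0) = -54.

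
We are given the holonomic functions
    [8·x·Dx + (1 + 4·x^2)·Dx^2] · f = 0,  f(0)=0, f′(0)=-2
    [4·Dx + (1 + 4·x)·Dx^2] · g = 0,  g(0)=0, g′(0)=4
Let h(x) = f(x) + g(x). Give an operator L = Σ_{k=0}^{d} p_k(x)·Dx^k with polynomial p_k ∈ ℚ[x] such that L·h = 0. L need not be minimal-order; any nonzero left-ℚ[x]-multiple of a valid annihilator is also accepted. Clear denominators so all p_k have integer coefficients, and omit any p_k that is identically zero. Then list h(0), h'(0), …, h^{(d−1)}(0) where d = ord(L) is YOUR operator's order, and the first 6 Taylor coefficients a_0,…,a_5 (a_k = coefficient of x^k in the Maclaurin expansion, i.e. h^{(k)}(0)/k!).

f: a_k = 0, -2, 0, 8/3, 0, -32/5, …
g: a_k = 0, 4, -8, 64/3, -64, 1024/5, …
Weyl lclm of L_f,L_g ⇒ L₀ (ord ≤ 4).
L = (-8 - 96·x + 96·x^2 + 128·x^3)·Dx + (-10 - 16·x - 72·x^2 + 192·x^3 + 256·x^4)·Dx^2 + (-1 - 2·x + 8·x^2 + 8·x^3 + 48·x^4 + 64·x^5)·Dx^3  (order 3).
h: a_k = 0, 2, -8, 24, -64, 992/5, …
ICs: h(0) = 0, h′(0) = 2, h′′(0) = -16.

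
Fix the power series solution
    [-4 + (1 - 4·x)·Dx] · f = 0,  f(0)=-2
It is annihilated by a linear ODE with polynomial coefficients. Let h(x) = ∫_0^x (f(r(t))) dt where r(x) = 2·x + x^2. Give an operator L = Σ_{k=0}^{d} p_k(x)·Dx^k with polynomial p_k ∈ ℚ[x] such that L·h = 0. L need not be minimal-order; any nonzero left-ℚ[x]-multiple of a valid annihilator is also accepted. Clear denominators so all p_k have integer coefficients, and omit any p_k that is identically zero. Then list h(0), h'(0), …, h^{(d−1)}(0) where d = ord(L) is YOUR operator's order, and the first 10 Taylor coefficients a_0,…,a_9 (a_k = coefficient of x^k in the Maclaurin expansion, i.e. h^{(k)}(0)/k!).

f: a_k = -2, -8, -32, -128, -512, -2048, -8192, -32768, -131072, -524288, …
L₀ from L_f via x↦r, Dx↦r'^{-1}Dx.
Integrate: L := L₀·Dx.
L = (8 + 8·x)·Dx + (-1 + 8·x + 4·x^2)·Dx^2  (order 2).
h: a_k = 0, -2, -8, -136/3, -288, -1952, -41344/3, -700544/7, -741888, -50283008/9, …
ICs: h(0) = 0, h′(0) = -2.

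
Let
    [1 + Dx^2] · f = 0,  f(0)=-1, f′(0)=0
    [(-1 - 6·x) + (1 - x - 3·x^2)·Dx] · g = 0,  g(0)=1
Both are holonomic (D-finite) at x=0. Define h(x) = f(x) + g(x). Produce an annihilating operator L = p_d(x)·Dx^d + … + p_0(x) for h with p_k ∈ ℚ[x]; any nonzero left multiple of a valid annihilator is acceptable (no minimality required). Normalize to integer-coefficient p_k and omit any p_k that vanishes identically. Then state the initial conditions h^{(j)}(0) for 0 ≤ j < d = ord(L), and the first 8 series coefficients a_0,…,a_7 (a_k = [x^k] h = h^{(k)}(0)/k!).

f: a_k = -1, 0, 1/2, 0, -1/24, 0, 1/720, 0, …
g: a_k = 1, 1, 4, 7, 19, 40, 97, 217, …
h₀=f+g: left-lcm gives L₀, ord ≤ 3.
L = (-43 - 292·x - 307·x^2 - 624·x^3 - 45·x^4 - 54·x^5) + (9 + 7·x + 6·x^2 - 91·x^3 - 144·x^4 - 27·x^5 - 27·x^6)·Dx + (-43 - 292·x - 307·x^2 - 624·x^3 - 45·x^4 - 54·x^5)·Dx^2 + (9 + 7·x + 6·x^2 - 91·x^3 - 144·x^4 - 27·x^5 - 27·x^6)·Dx^3  (order 3).
h: a_k = 0, 1, 9/2, 7, 455/24, 40, 69841/720, 217, …
ICs: h(0) = 0, h′(0) = 1, h′′(0) = 9.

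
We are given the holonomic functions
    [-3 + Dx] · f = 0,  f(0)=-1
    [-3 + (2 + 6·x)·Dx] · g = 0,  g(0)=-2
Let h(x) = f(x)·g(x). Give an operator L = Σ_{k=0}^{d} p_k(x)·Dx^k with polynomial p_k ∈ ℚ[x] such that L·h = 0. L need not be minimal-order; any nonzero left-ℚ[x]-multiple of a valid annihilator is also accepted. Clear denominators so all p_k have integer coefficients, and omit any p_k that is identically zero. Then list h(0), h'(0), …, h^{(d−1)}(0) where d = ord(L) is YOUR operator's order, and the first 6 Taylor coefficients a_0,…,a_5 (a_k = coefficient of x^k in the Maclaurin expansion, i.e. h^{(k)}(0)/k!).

L = (-9 - 18·x) + (2 + 6·x)·Dx  (order 1).
h: a_k = 2, 9, 63/4, 153/8, 891/64, 8667/640, …
ICs: h(0) = 2.

f: a_k = -1, -3, -9/2, -9/2, -27/8, -81/40, …
g: a_k = -2, -3, 9/4, -27/8, 405/64, -1701/128, …
h₀=f·g: eliminate ⇒ L₀, order ≤ 1·1.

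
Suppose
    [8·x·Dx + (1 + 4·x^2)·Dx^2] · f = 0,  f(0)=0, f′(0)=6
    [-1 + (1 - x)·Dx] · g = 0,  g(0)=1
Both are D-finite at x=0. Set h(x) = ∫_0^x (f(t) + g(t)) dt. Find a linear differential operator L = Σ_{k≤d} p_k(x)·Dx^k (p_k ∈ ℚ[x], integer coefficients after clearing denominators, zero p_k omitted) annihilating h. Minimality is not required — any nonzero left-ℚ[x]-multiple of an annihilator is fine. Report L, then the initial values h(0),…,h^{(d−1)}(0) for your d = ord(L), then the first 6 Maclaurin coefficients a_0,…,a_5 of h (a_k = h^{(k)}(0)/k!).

f: a_k = 0, 6, 0, -8, 0, 96/5, …
g: a_k = 1, 1, 1, 1, 1, 1, …
Sum ⇒ L₀ = lclm(L_f,L_g) in ℚ(x)⟨Dx⟩.
h=∫h₀ ⇒ L = L₀·Dx.
L = (8 - 32·x - 96·x^2)·Dx^2 + (-7 + 8·x + 20·x^2 - 96·x^3)·Dx^3 + (1 + 3·x + 12·x^3 - 16·x^4)·Dx^4  (order 4).
h: a_k = 0, 1, 7/2, 1/3, -7/4, 1/5, …
ICs: h(0) = 0, h′(0) = 1, h′′(0) = 7, h′′′(0) = 2.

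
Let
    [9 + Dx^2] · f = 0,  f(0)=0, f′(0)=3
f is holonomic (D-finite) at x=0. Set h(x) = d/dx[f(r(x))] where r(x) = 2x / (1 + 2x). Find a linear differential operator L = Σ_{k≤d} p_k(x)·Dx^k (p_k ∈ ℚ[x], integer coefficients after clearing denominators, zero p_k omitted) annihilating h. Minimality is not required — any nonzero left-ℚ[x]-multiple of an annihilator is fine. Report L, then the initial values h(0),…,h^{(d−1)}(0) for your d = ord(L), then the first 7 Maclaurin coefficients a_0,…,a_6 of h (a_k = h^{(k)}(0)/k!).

f: a_k = 0, 3, 0, -9/2, 0, 81/40, 0, …
f∘r: x↦r, Dx↦Dx/r' in L_f ⇒ L₀.
h₀' ⇒ L via d/dx closure of L₀.
L = (60 + 96·x + 96·x^2) + (12 + 72·x + 144·x^2 + 96·x^3)·Dx + (1 + 8·x + 24·x^2 + 32·x^3 + 16·x^4)·Dx^2  (order 2).
h: a_k = 6, -24, -36, 672, -3516, 12240, -154824/5, …
ICs: h(0) = 6, h′(0) = -24.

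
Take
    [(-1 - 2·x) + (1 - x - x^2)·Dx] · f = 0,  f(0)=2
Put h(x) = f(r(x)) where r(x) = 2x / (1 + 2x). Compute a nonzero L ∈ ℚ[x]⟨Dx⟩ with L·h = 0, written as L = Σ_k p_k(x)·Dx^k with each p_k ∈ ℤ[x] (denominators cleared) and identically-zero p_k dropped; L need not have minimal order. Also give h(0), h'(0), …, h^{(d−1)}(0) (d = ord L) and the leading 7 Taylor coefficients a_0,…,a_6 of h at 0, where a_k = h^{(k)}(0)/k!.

L = (2 + 12·x) + (-1 - 4·x + 8·x^3)·Dx  (order 1).
h: a_k = 2, 4, 8, 0, 32, -64, 256, …
ICs: h(0) = 2.

f: a_k = 2, 2, 4, 6, 10, 16, 26, …
Change of var in L_f (x↦r) gives L₀.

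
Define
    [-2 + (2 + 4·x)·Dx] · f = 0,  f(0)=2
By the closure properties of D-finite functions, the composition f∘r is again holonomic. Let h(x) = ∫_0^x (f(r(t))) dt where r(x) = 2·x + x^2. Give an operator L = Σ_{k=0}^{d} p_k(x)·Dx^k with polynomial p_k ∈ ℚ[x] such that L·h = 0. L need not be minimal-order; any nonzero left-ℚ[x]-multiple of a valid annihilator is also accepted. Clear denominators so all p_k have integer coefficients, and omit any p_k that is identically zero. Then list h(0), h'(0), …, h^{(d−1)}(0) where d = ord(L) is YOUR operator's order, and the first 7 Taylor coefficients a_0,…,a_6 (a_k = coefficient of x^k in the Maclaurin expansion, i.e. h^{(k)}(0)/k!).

L = (-2 - 2·x)·Dx + (1 + 4·x + 2·x^2)·Dx^2  (order 2).
h: a_k = 0, 2, 2, -2/3, 1, -9/5, 11/3, …
ICs: h(0) = 0, h′(0) = 2.

f: a_k = 2, 2, -1, 1, -5/4, 7/4, -21/8, …
Change of var in L_f (x↦r) gives L₀.
h=∫h₀ ⇒ L = L₀·Dx.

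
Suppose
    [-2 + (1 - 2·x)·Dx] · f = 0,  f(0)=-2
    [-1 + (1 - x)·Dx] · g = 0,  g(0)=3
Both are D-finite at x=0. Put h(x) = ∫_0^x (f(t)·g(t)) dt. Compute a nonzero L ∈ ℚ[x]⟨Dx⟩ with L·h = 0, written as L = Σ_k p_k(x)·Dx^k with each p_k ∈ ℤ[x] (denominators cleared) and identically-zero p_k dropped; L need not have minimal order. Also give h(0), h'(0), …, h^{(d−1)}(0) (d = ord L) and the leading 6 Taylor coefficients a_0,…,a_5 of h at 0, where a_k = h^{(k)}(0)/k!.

f: a_k = -2, -4, -8, -16, -32, -64, …
g: a_k = 3, 3, 3, 3, 3, 3, …
f·g: L₀ = L_f ⊗_s L_g, ord ≤ 1·1.
∫: right-multiply L₀ by Dx.
L = (-3 + 4·x)·Dx + (1 - 3·x + 2·x^2)·Dx^2  (order 2).
h: a_k = 0, -6, -9, -14, -45/2, -186/5, …
ICs: h(0) = 0, h′(0) = -6.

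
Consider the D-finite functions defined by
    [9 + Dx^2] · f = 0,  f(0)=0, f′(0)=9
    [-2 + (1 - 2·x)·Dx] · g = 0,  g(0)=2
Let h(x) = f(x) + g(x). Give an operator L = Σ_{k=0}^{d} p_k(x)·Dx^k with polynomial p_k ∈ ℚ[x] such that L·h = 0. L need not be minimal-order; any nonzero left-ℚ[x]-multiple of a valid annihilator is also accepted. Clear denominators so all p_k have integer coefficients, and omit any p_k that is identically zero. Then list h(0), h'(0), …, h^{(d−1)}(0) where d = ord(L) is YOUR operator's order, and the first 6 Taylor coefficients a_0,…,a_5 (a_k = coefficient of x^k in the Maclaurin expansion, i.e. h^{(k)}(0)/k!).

L = (-594 + 648·x - 648·x^2) + (153 - 630·x + 972·x^2 - 648·x^3)·Dx + (-66 + 72·x - 72·x^2)·Dx^2 + (17 - 70·x + 108·x^2 - 72·x^3)·Dx^3  (order 3).
h: a_k = 2, 13, 8, 5/2, 32, 2803/40, …
ICs: h(0) = 2, h′(0) = 13, h′′(0) = 16.

f: a_k = 0, 9, 0, -27/2, 0, 243/40, …
g: a_k = 2, 4, 8, 16, 32, 64, …
L₀ := lclm(L_f,L_g); ord L₀ ≤ 2+1.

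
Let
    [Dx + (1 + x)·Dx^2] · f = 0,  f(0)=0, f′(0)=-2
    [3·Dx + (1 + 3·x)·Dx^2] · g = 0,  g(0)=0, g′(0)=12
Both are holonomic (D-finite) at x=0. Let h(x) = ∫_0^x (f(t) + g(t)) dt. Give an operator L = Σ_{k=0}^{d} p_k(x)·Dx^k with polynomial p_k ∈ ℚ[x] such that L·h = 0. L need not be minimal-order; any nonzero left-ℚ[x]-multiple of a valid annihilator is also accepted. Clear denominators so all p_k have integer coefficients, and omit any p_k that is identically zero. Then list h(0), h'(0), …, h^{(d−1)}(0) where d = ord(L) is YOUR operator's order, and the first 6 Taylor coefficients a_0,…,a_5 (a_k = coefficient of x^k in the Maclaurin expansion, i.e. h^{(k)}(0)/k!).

f: a_k = 0, -2, 1, -2/3, 1/2, -2/5, …
g: a_k = 0, 12, -18, 36, -81, 972/5, …
Weyl lclm of L_f,L_g ⇒ L₀ (ord ≤ 4).
Integrate: L := L₀·Dx.
L = 6·Dx^2 + (8 + 12·x)·Dx^3 + (1 + 4·x + 3·x^2)·Dx^4  (order 4).
h: a_k = 0, 0, 5, -17/3, 53/6, -161/10, …
ICs: h(0) = 0, h′(0) = 0, h′′(0) = 10, h′′′(0) = -34.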